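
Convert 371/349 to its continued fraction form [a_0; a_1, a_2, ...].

Run the Euclidean algorithm on 371 and 349; the successive quotients are the partial quotients a_0, a_1, ... (each step inverts the fractional part left over by the previous one):
  371 = 1*349 + 22, so a_0 = 1.
  349 = 15*22 + 19, so a_1 = 15.
  22 = 1*19 + 3, so a_2 = 1.
  19 = 6*3 + 1, so a_3 = 6.
  3 = 3*1 + 0, so a_4 = 3.
The remainder reaches 0 after 5 divisions, so the expansion has 5 partial quotients, read off in order.

[1; 15, 1, 6, 3]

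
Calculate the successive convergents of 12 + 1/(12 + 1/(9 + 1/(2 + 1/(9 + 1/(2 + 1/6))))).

12/1, 145/12, 1317/109, 2779/230, 26328/2179, 55435/4588, 358938/29707

Using the convergent recurrence p_i = a_i*p_{i-1} + p_{i-2}, q_i = a_i*q_{i-1} + q_{i-2} with p_{-2}=0, p_{-1}=1, q_{-2}=1, q_{-1}=0:
  i=0: a_0=12, p_0 = 12*1 + 0 = 12, q_0 = 12*0 + 1 = 1.
  i=1: a_1=12, p_1 = 12*12 + 1 = 145, q_1 = 12*1 + 0 = 12.
  i=2: a_2=9, p_2 = 9*145 + 12 = 1317, q_2 = 9*12 + 1 = 109.
  i=3: a_3=2, p_3 = 2*1317 + 145 = 2779, q_3 = 2*109 + 12 = 230.
  i=4: a_4=9, p_4 = 9*2779 + 1317 = 26328, q_4 = 9*230 + 109 = 2179.
  i=5: a_5=2, p_5 = 2*26328 + 2779 = 55435, q_5 = 2*2179 + 230 = 4588.
  i=6: a_6=6, p_6 = 6*55435 + 26328 = 358938, q_6 = 6*4588 + 2179 = 29707.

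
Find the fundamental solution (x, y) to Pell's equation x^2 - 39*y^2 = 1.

(x, y) = (25, 4)

First expand sqrt(39) as a continued fraction. With x_i = (sqrt(39) + m_i)/d_i and (m_0, d_0) = (0, 1): a_0 = floor(sqrt(39)) = 6, since 6^2 = 36 <= 39 < 49 = 7^2.
Iterate m_{i+1} = d_i*a_i - m_i, d_{i+1} = (39 - m_{i+1}^2)/d_i, a_{i+1} = floor((a_0 + m_{i+1})/d_{i+1}):
  m_1 = 1*6 - 0 = 6, d_1 = (39 - 6^2)/1 = 3/1 = 3, a_1 = floor((6 + 6)/3) = 4.
  m_2 = 3*4 - 6 = 6, d_2 = (39 - 6^2)/3 = 3/3 = 1, a_2 = floor((6 + 6)/1) = 12.
  m_3 = 1*12 - 6 = 6, d_3 = (39 - 6^2)/1 = 3/1 = 3: (m_3, d_3) = (m_1, d_1) = (6, 3), so from here the quotients repeat a_1, a_2; the period length is 2.
So sqrt(39) = [6; (4, 12)] with period length k = 2.
k is even, so the fundamental solution of x^2 - 39y^2 = 1 is (p_{k-1}, q_{k-1}) = (p_1, q_1); compute convergents through index 1.
Convergents (p_i = a_i*p_{i-1} + p_{i-2}, q_i = a_i*q_{i-1} + q_{i-2} with p_{-2}=0, p_{-1}=1, q_{-2}=1, q_{-1}=0):
  i=0: a_0=6, p_0 = 6*1 + 0 = 6, q_0 = 6*0 + 1 = 1.
  i=1: a_1=4, p_1 = 4*6 + 1 = 25, q_1 = 4*1 + 0 = 4.
Check: 25^2 - 39*4^2 = 625 - 624 = 1, so (x, y) = (25, 4) solves the equation, and by the theorem it is the least positive solution.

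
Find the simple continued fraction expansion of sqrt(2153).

Write x_i = (sqrt(2153) + m_i)/d_i with (m_0, d_0) = (0, 1). a_0 = floor(sqrt(2153)) = 46, since 46^2 = 2116 <= 2153 < 2209 = 47^2.
Iterate m_{i+1} = d_i*a_i - m_i, d_{i+1} = (2153 - m_{i+1}^2)/d_i, a_{i+1} = floor((a_0 + m_{i+1})/d_{i+1}):
  m_1 = 1*46 - 0 = 46, d_1 = (2153 - 46^2)/1 = 37/1 = 37, a_1 = floor((46 + 46)/37) = 2.
  m_2 = 37*2 - 46 = 28, d_2 = (2153 - 28^2)/37 = 1369/37 = 37, a_2 = floor((46 + 28)/37) = 2.
  m_3 = 37*2 - 28 = 46, d_3 = (2153 - 46^2)/37 = 37/37 = 1, a_3 = floor((46 + 46)/1) = 92.
  m_4 = 1*92 - 46 = 46, d_4 = (2153 - 46^2)/1 = 37/1 = 37: (m_4, d_4) = (m_1, d_1) = (46, 37), so from here the quotients repeat a_1, ..., a_3; the period length is 3.
Hence the expansion of sqrt(2153) is a_0 = 46 followed by the repeating block 2, 2, 92 (period 3).

[46; (2, 2, 92)]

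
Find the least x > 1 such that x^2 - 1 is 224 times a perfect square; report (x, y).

First expand sqrt(224) as a continued fraction. With x_i = (sqrt(224) + m_i)/d_i and (m_0, d_0) = (0, 1): a_0 = floor(sqrt(224)) = 14, since 14^2 = 196 <= 224 < 225 = 15^2.
Iterate m_{i+1} = d_i*a_i - m_i, d_{i+1} = (224 - m_{i+1}^2)/d_i, a_{i+1} = floor((a_0 + m_{i+1})/d_{i+1}):
  m_1 = 1*14 - 0 = 14, d_1 = (224 - 14^2)/1 = 28/1 = 28, a_1 = floor((14 + 14)/28) = 1.
  m_2 = 28*1 - 14 = 14, d_2 = (224 - 14^2)/28 = 28/28 = 1, a_2 = floor((14 + 14)/1) = 28.
  m_3 = 1*28 - 14 = 14, d_3 = (224 - 14^2)/1 = 28/1 = 28: (m_3, d_3) = (m_1, d_1) = (14, 28), so from here the quotients repeat a_1, a_2; the period length is 2.
So sqrt(224) = [14; (1, 28)] with period length k = 2.
k is even, so the fundamental solution of x^2 - 224y^2 = 1 is (p_{k-1}, q_{k-1}) = (p_1, q_1); compute convergents through index 1.
Convergents (p_i = a_i*p_{i-1} + p_{i-2}, q_i = a_i*q_{i-1} + q_{i-2} with p_{-2}=0, p_{-1}=1, q_{-2}=1, q_{-1}=0):
  i=0: a_0=14, p_0 = 14*1 + 0 = 14, q_0 = 14*0 + 1 = 1.
  i=1: a_1=1, p_1 = 1*14 + 1 = 15, q_1 = 1*1 + 0 = 1.
Check: 15^2 - 224*1^2 = 225 - 224 = 1, so (x, y) = (15, 1) solves the equation, and by the theorem it is the least positive solution.

(x, y) = (15, 1)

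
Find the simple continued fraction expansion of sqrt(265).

[16; (3, 1, 1, 2, 2, 1, 1, 3, 32)]

Write x_i = (sqrt(265) + m_i)/d_i with (m_0, d_0) = (0, 1). a_0 = floor(sqrt(265)) = 16, since 16^2 = 256 <= 265 < 289 = 17^2.
Iterate m_{i+1} = d_i*a_i - m_i, d_{i+1} = (265 - m_{i+1}^2)/d_i, a_{i+1} = floor((a_0 + m_{i+1})/d_{i+1}):
  m_1 = 1*16 - 0 = 16, d_1 = (265 - 16^2)/1 = 9/1 = 9, a_1 = floor((16 + 16)/9) = 3.
  m_2 = 9*3 - 16 = 11, d_2 = (265 - 11^2)/9 = 144/9 = 16, a_2 = floor((16 + 11)/16) = 1.
  m_3 = 16*1 - 11 = 5, d_3 = (265 - 5^2)/16 = 240/16 = 15, a_3 = floor((16 + 5)/15) = 1.
  m_4 = 15*1 - 5 = 10, d_4 = (265 - 10^2)/15 = 165/15 = 11, a_4 = floor((16 + 10)/11) = 2.
  m_5 = 11*2 - 10 = 12, d_5 = (265 - 12^2)/11 = 121/11 = 11, a_5 = floor((16 + 12)/11) = 2.
  m_6 = 11*2 - 12 = 10, d_6 = (265 - 10^2)/11 = 165/11 = 15, a_6 = floor((16 + 10)/15) = 1.
  m_7 = 15*1 - 10 = 5, d_7 = (265 - 5^2)/15 = 240/15 = 16, a_7 = floor((16 + 5)/16) = 1.
  m_8 = 16*1 - 5 = 11, d_8 = (265 - 11^2)/16 = 144/16 = 9, a_8 = floor((16 + 11)/9) = 3.
  m_9 = 9*3 - 11 = 16, d_9 = (265 - 16^2)/9 = 9/9 = 1, a_9 = floor((16 + 16)/1) = 32.
  m_10 = 1*32 - 16 = 16, d_10 = (265 - 16^2)/1 = 9/1 = 9: (m_10, d_10) = (m_1, d_1) = (16, 9), so from here the quotients repeat a_1, ..., a_9; the period length is 9.
Hence the expansion of sqrt(265) is a_0 = 16 followed by the repeating block 3, 1, 1, 2, 2, 1, 1, 3, 32 (period 9).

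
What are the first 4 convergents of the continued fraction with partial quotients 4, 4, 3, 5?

4/1, 17/4, 55/13, 292/69

Using the convergent recurrence p_i = a_i*p_{i-1} + p_{i-2}, q_i = a_i*q_{i-1} + q_{i-2} with p_{-2}=0, p_{-1}=1, q_{-2}=1, q_{-1}=0:
  i=0: a_0=4, p_0 = 4*1 + 0 = 4, q_0 = 4*0 + 1 = 1.
  i=1: a_1=4, p_1 = 4*4 + 1 = 17, q_1 = 4*1 + 0 = 4.
  i=2: a_2=3, p_2 = 3*17 + 4 = 55, q_2 = 3*4 + 1 = 13.
  i=3: a_3=5, p_3 = 5*55 + 17 = 292, q_3 = 5*13 + 4 = 69.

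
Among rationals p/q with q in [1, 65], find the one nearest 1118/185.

139/23

Expand x = 1118/185 as a continued fraction with the Euclidean algorithm:
  1118 = 6*185 + 8, so a_0 = 6.
  185 = 23*8 + 1, so a_1 = 23.
  8 = 8*1 + 0, so a_2 = 8.
so x = [6; 23, 8].
Convergents (p_i = a_i*p_{i-1} + p_{i-2}, q_i = a_i*q_{i-1} + q_{i-2} with p_{-2}=0, p_{-1}=1, q_{-2}=1, q_{-1}=0), until the denominator exceeds 65:
  i=0: a_0=6, p_0 = 6*1 + 0 = 6, q_0 = 6*0 + 1 = 1.
  i=1: a_1=23, p_1 = 23*6 + 1 = 139, q_1 = 23*1 + 0 = 23.
  i=2: a_2=8, p_2 = 8*139 + 6 = 1118, q_2 = 8*23 + 1 = 185.
q_2 = 185 > 65, so the last convergent with denominator <= 65 is p_1/q_1 = 139/23.
The closest fraction with denominator <= 65 is either p_1/q_1 or the intermediate fraction (k*p_1 + p_0)/(k*q_1 + q_0) with the largest k >= 1 whose denominator stays <= 65; these approach x as k grows, and every other convergent or intermediate fraction in range is farther away.
Largest k: floor((65 - q_0)/q_1) = floor((65 - 1)/23) = 2.
That gives (2*139 + 6)/(2*23 + 1) = 284/47.
Compare the errors: |x - 139/23| = |1118*23 - 139*185|/(185*23) = 1/4255, and |x - 284/47| = |1118*47 - 284*185|/(185*47) = 6/8695.
Cross-multiplying, 1*8695 = 8695 < 25530 = 6*4255, so 1/4255 is smaller: the convergent 139/23 is closer to x than 284/47.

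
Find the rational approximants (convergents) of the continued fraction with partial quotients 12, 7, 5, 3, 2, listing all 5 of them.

12/1, 85/7, 437/36, 1396/115, 3229/266

Using the convergent recurrence p_i = a_i*p_{i-1} + p_{i-2}, q_i = a_i*q_{i-1} + q_{i-2} with p_{-2}=0, p_{-1}=1, q_{-2}=1, q_{-1}=0:
  i=0: a_0=12, p_0 = 12*1 + 0 = 12, q_0 = 12*0 + 1 = 1.
  i=1: a_1=7, p_1 = 7*12 + 1 = 85, q_1 = 7*1 + 0 = 7.
  i=2: a_2=5, p_2 = 5*85 + 12 = 437, q_2 = 5*7 + 1 = 36.
  i=3: a_3=3, p_3 = 3*437 + 85 = 1396, q_3 = 3*36 + 7 = 115.
  i=4: a_4=2, p_4 = 2*1396 + 437 = 3229, q_4 = 2*115 + 36 = 266.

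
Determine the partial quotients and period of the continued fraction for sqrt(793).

Write x_i = (sqrt(793) + m_i)/d_i with (m_0, d_0) = (0, 1). a_0 = floor(sqrt(793)) = 28, since 28^2 = 784 <= 793 < 841 = 29^2.
Iterate m_{i+1} = d_i*a_i - m_i, d_{i+1} = (793 - m_{i+1}^2)/d_i, a_{i+1} = floor((a_0 + m_{i+1})/d_{i+1}):
  m_1 = 1*28 - 0 = 28, d_1 = (793 - 28^2)/1 = 9/1 = 9, a_1 = floor((28 + 28)/9) = 6.
  m_2 = 9*6 - 28 = 26, d_2 = (793 - 26^2)/9 = 117/9 = 13, a_2 = floor((28 + 26)/13) = 4.
  m_3 = 13*4 - 26 = 26, d_3 = (793 - 26^2)/13 = 117/13 = 9, a_3 = floor((28 + 26)/9) = 6.
  m_4 = 9*6 - 26 = 28, d_4 = (793 - 28^2)/9 = 9/9 = 1, a_4 = floor((28 + 28)/1) = 56.
  m_5 = 1*56 - 28 = 28, d_5 = (793 - 28^2)/1 = 9/1 = 9: (m_5, d_5) = (m_1, d_1) = (28, 9), so from here the quotients repeat a_1, ..., a_4; the period length is 4.
Hence the expansion of sqrt(793) is a_0 = 28 followed by the repeating block 6, 4, 6, 56 (period 4).

[28; (6, 4, 6, 56)]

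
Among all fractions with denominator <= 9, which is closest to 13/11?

7/6

Expand x = 13/11 as a continued fraction with the Euclidean algorithm:
  13 = 1*11 + 2, so a_0 = 1.
  11 = 5*2 + 1, so a_1 = 5.
  2 = 2*1 + 0, so a_2 = 2.
so x = [1; 5, 2].
Convergents (p_i = a_i*p_{i-1} + p_{i-2}, q_i = a_i*q_{i-1} + q_{i-2} with p_{-2}=0, p_{-1}=1, q_{-2}=1, q_{-1}=0), until the denominator exceeds 9:
  i=0: a_0=1, p_0 = 1*1 + 0 = 1, q_0 = 1*0 + 1 = 1.
  i=1: a_1=5, p_1 = 5*1 + 1 = 6, q_1 = 5*1 + 0 = 5.
  i=2: a_2=2, p_2 = 2*6 + 1 = 13, q_2 = 2*5 + 1 = 11.
q_2 = 11 > 9, so the last convergent with denominator <= 9 is p_1/q_1 = 6/5.
The closest fraction with denominator <= 9 is either p_1/q_1 or the intermediate fraction (k*p_1 + p_0)/(k*q_1 + q_0) with the largest k >= 1 whose denominator stays <= 9; these approach x as k grows, and every other convergent or intermediate fraction in range is farther away.
Largest k: floor((9 - q_0)/q_1) = floor((9 - 1)/5) = 1.
That gives (1*6 + 1)/(1*5 + 1) = 7/6.
Compare the errors: |x - 6/5| = |13*5 - 6*11|/(11*5) = 1/55, and |x - 7/6| = |13*6 - 7*11|/(11*6) = 1/66.
Cross-multiplying, 1*55 = 55 < 66 = 1*66, so 1/66 is smaller: the intermediate fraction 7/6 is closer to x than 6/5.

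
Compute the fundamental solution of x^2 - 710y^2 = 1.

First expand sqrt(710) as a continued fraction. With x_i = (sqrt(710) + m_i)/d_i and (m_0, d_0) = (0, 1): a_0 = floor(sqrt(710)) = 26, since 26^2 = 676 <= 710 < 729 = 27^2.
Iterate m_{i+1} = d_i*a_i - m_i, d_{i+1} = (710 - m_{i+1}^2)/d_i, a_{i+1} = floor((a_0 + m_{i+1})/d_{i+1}):
  m_1 = 1*26 - 0 = 26, d_1 = (710 - 26^2)/1 = 34/1 = 34, a_1 = floor((26 + 26)/34) = 1.
  m_2 = 34*1 - 26 = 8, d_2 = (710 - 8^2)/34 = 646/34 = 19, a_2 = floor((26 + 8)/19) = 1.
  m_3 = 19*1 - 8 = 11, d_3 = (710 - 11^2)/19 = 589/19 = 31, a_3 = floor((26 + 11)/31) = 1.
  m_4 = 31*1 - 11 = 20, d_4 = (710 - 20^2)/31 = 310/31 = 10, a_4 = floor((26 + 20)/10) = 4.
  m_5 = 10*4 - 20 = 20, d_5 = (710 - 20^2)/10 = 310/10 = 31, a_5 = floor((26 + 20)/31) = 1.
  m_6 = 31*1 - 20 = 11, d_6 = (710 - 11^2)/31 = 589/31 = 19, a_6 = floor((26 + 11)/19) = 1.
  m_7 = 19*1 - 11 = 8, d_7 = (710 - 8^2)/19 = 646/19 = 34, a_7 = floor((26 + 8)/34) = 1.
  m_8 = 34*1 - 8 = 26, d_8 = (710 - 26^2)/34 = 34/34 = 1, a_8 = floor((26 + 26)/1) = 52.
  m_9 = 1*52 - 26 = 26, d_9 = (710 - 26^2)/1 = 34/1 = 34: (m_9, d_9) = (m_1, d_1) = (26, 34), so from here the quotients repeat a_1, ..., a_8; the period length is 8.
So sqrt(710) = [26; (1, 1, 1, 4, 1, 1, 1, 52)] with period length k = 8.
k is even, so the fundamental solution of x^2 - 710y^2 = 1 is (p_{k-1}, q_{k-1}) = (p_7, q_7); compute convergents through index 7.
Convergents (p_i = a_i*p_{i-1} + p_{i-2}, q_i = a_i*q_{i-1} + q_{i-2} with p_{-2}=0, p_{-1}=1, q_{-2}=1, q_{-1}=0):
  i=0: a_0=26, p_0 = 26*1 + 0 = 26, q_0 = 26*0 + 1 = 1.
  i=1: a_1=1, p_1 = 1*26 + 1 = 27, q_1 = 1*1 + 0 = 1.
  i=2: a_2=1, p_2 = 1*27 + 26 = 53, q_2 = 1*1 + 1 = 2.
  i=3: a_3=1, p_3 = 1*53 + 27 = 80, q_3 = 1*2 + 1 = 3.
  i=4: a_4=4, p_4 = 4*80 + 53 = 373, q_4 = 4*3 + 2 = 14.
  i=5: a_5=1, p_5 = 1*373 + 80 = 453, q_5 = 1*14 + 3 = 17.
  i=6: a_6=1, p_6 = 1*453 + 373 = 826, q_6 = 1*17 + 14 = 31.
  i=7: a_7=1, p_7 = 1*826 + 453 = 1279, q_7 = 1*31 + 17 = 48.
Check: 1279^2 - 710*48^2 = 1635841 - 1635840 = 1, so (x, y) = (1279, 48) solves the equation, and by the theorem it is the least positive solution.

(x, y) = (1279, 48)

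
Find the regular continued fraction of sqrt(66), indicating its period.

[8; (8, 16)]

Write x_i = (sqrt(66) + m_i)/d_i with (m_0, d_0) = (0, 1). a_0 = floor(sqrt(66)) = 8, since 8^2 = 64 <= 66 < 81 = 9^2.
Iterate m_{i+1} = d_i*a_i - m_i, d_{i+1} = (66 - m_{i+1}^2)/d_i, a_{i+1} = floor((a_0 + m_{i+1})/d_{i+1}):
  m_1 = 1*8 - 0 = 8, d_1 = (66 - 8^2)/1 = 2/1 = 2, a_1 = floor((8 + 8)/2) = 8.
  m_2 = 2*8 - 8 = 8, d_2 = (66 - 8^2)/2 = 2/2 = 1, a_2 = floor((8 + 8)/1) = 16.
  m_3 = 1*16 - 8 = 8, d_3 = (66 - 8^2)/1 = 2/1 = 2: (m_3, d_3) = (m_1, d_1) = (8, 2), so from here the quotients repeat a_1, a_2; the period length is 2.
Hence the expansion of sqrt(66) is a_0 = 8 followed by the repeating block 8, 16 (period 2).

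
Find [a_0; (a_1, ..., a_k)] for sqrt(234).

Write x_i = (sqrt(234) + m_i)/d_i with (m_0, d_0) = (0, 1). a_0 = floor(sqrt(234)) = 15, since 15^2 = 225 <= 234 < 256 = 16^2.
Iterate m_{i+1} = d_i*a_i - m_i, d_{i+1} = (234 - m_{i+1}^2)/d_i, a_{i+1} = floor((a_0 + m_{i+1})/d_{i+1}):
  m_1 = 1*15 - 0 = 15, d_1 = (234 - 15^2)/1 = 9/1 = 9, a_1 = floor((15 + 15)/9) = 3.
  m_2 = 9*3 - 15 = 12, d_2 = (234 - 12^2)/9 = 90/9 = 10, a_2 = floor((15 + 12)/10) = 2.
  m_3 = 10*2 - 12 = 8, d_3 = (234 - 8^2)/10 = 170/10 = 17, a_3 = floor((15 + 8)/17) = 1.
  m_4 = 17*1 - 8 = 9, d_4 = (234 - 9^2)/17 = 153/17 = 9, a_4 = floor((15 + 9)/9) = 2.
  m_5 = 9*2 - 9 = 9, d_5 = (234 - 9^2)/9 = 153/9 = 17, a_5 = floor((15 + 9)/17) = 1.
  m_6 = 17*1 - 9 = 8, d_6 = (234 - 8^2)/17 = 170/17 = 10, a_6 = floor((15 + 8)/10) = 2.
  m_7 = 10*2 - 8 = 12, d_7 = (234 - 12^2)/10 = 90/10 = 9, a_7 = floor((15 + 12)/9) = 3.
  m_8 = 9*3 - 12 = 15, d_8 = (234 - 15^2)/9 = 9/9 = 1, a_8 = floor((15 + 15)/1) = 30.
  m_9 = 1*30 - 15 = 15, d_9 = (234 - 15^2)/1 = 9/1 = 9: (m_9, d_9) = (m_1, d_1) = (15, 9), so from here the quotients repeat a_1, ..., a_8; the period length is 8.
Hence the expansion of sqrt(234) is a_0 = 15 followed by the repeating block 3, 2, 1, 2, 1, 2, 3, 30 (period 8).

[15; (3, 2, 1, 2, 1, 2, 3, 30)]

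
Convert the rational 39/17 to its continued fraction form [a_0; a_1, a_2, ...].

Run the Euclidean algorithm on 39 and 17; the successive quotients are the partial quotients a_0, a_1, ... (each step inverts the fractional part left over by the previous one):
  39 = 2*17 + 5, so a_0 = 2.
  17 = 3*5 + 2, so a_1 = 3.
  5 = 2*2 + 1, so a_2 = 2.
  2 = 2*1 + 0, so a_3 = 2.
The remainder reaches 0 after 4 divisions, so the expansion has 4 partial quotients, read off in order.

[2; 3, 2, 2]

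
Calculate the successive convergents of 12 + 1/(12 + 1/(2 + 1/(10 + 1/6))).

12/1, 145/12, 302/25, 3165/262, 19292/1597

Using the convergent recurrence p_i = a_i*p_{i-1} + p_{i-2}, q_i = a_i*q_{i-1} + q_{i-2} with p_{-2}=0, p_{-1}=1, q_{-2}=1, q_{-1}=0:
  i=0: a_0=12, p_0 = 12*1 + 0 = 12, q_0 = 12*0 + 1 = 1.
  i=1: a_1=12, p_1 = 12*12 + 1 = 145, q_1 = 12*1 + 0 = 12.
  i=2: a_2=2, p_2 = 2*145 + 12 = 302, q_2 = 2*12 + 1 = 25.
  i=3: a_3=10, p_3 = 10*302 + 145 = 3165, q_3 = 10*25 + 12 = 262.
  i=4: a_4=6, p_4 = 6*3165 + 302 = 19292, q_4 = 6*262 + 25 = 1597.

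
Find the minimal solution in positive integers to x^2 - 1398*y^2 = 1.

First expand sqrt(1398) as a continued fraction. With x_i = (sqrt(1398) + m_i)/d_i and (m_0, d_0) = (0, 1): a_0 = floor(sqrt(1398)) = 37, since 37^2 = 1369 <= 1398 < 1444 = 38^2.
Iterate m_{i+1} = d_i*a_i - m_i, d_{i+1} = (1398 - m_{i+1}^2)/d_i, a_{i+1} = floor((a_0 + m_{i+1})/d_{i+1}):
  m_1 = 1*37 - 0 = 37, d_1 = (1398 - 37^2)/1 = 29/1 = 29, a_1 = floor((37 + 37)/29) = 2.
  m_2 = 29*2 - 37 = 21, d_2 = (1398 - 21^2)/29 = 957/29 = 33, a_2 = floor((37 + 21)/33) = 1.
  m_3 = 33*1 - 21 = 12, d_3 = (1398 - 12^2)/33 = 1254/33 = 38, a_3 = floor((37 + 12)/38) = 1.
  m_4 = 38*1 - 12 = 26, d_4 = (1398 - 26^2)/38 = 722/38 = 19, a_4 = floor((37 + 26)/19) = 3.
  m_5 = 19*3 - 26 = 31, d_5 = (1398 - 31^2)/19 = 437/19 = 23, a_5 = floor((37 + 31)/23) = 2.
  m_6 = 23*2 - 31 = 15, d_6 = (1398 - 15^2)/23 = 1173/23 = 51, a_6 = floor((37 + 15)/51) = 1.
  m_7 = 51*1 - 15 = 36, d_7 = (1398 - 36^2)/51 = 102/51 = 2, a_7 = floor((37 + 36)/2) = 36.
  m_8 = 2*36 - 36 = 36, d_8 = (1398 - 36^2)/2 = 102/2 = 51, a_8 = floor((37 + 36)/51) = 1.
  m_9 = 51*1 - 36 = 15, d_9 = (1398 - 15^2)/51 = 1173/51 = 23, a_9 = floor((37 + 15)/23) = 2.
  m_10 = 23*2 - 15 = 31, d_10 = (1398 - 31^2)/23 = 437/23 = 19, a_10 = floor((37 + 31)/19) = 3.
  m_11 = 19*3 - 31 = 26, d_11 = (1398 - 26^2)/19 = 722/19 = 38, a_11 = floor((37 + 26)/38) = 1.
  m_12 = 38*1 - 26 = 12, d_12 = (1398 - 12^2)/38 = 1254/38 = 33, a_12 = floor((37 + 12)/33) = 1.
  m_13 = 33*1 - 12 = 21, d_13 = (1398 - 21^2)/33 = 957/33 = 29, a_13 = floor((37 + 21)/29) = 2.
  m_14 = 29*2 - 21 = 37, d_14 = (1398 - 37^2)/29 = 29/29 = 1, a_14 = floor((37 + 37)/1) = 74.
  m_15 = 1*74 - 37 = 37, d_15 = (1398 - 37^2)/1 = 29/1 = 29: (m_15, d_15) = (m_1, d_1) = (37, 29), so from here the quotients repeat a_1, ..., a_14; the period length is 14.
So sqrt(1398) = [37; (2, 1, 1, 3, 2, 1, 36, 1, 2, 3, 1, 1, 2, 74)] with period length k = 14.
k is even, so the fundamental solution of x^2 - 1398y^2 = 1 is (p_{k-1}, q_{k-1}) = (p_13, q_13); compute convergents through index 13.
Convergents (p_i = a_i*p_{i-1} + p_{i-2}, q_i = a_i*q_{i-1} + q_{i-2} with p_{-2}=0, p_{-1}=1, q_{-2}=1, q_{-1}=0):
  i=0: a_0=37, p_0 = 37*1 + 0 = 37, q_0 = 37*0 + 1 = 1.
  i=1: a_1=2, p_1 = 2*37 + 1 = 75, q_1 = 2*1 + 0 = 2.
  i=2: a_2=1, p_2 = 1*75 + 37 = 112, q_2 = 1*2 + 1 = 3.
  i=3: a_3=1, p_3 = 1*112 + 75 = 187, q_3 = 1*3 + 2 = 5.
  i=4: a_4=3, p_4 = 3*187 + 112 = 673, q_4 = 3*5 + 3 = 18.
  i=5: a_5=2, p_5 = 2*673 + 187 = 1533, q_5 = 2*18 + 5 = 41.
  i=6: a_6=1, p_6 = 1*1533 + 673 = 2206, q_6 = 1*41 + 18 = 59.
  i=7: a_7=36, p_7 = 36*2206 + 1533 = 80949, q_7 = 36*59 + 41 = 2165.
  i=8: a_8=1, p_8 = 1*80949 + 2206 = 83155, q_8 = 1*2165 + 59 = 2224.
  i=9: a_9=2, p_9 = 2*83155 + 80949 = 247259, q_9 = 2*2224 + 2165 = 6613.
  i=10: a_10=3, p_10 = 3*247259 + 83155 = 824932, q_10 = 3*6613 + 2224 = 22063.
  i=11: a_11=1, p_11 = 1*824932 + 247259 = 1072191, q_11 = 1*22063 + 6613 = 28676.
  i=12: a_12=1, p_12 = 1*1072191 + 824932 = 1897123, q_12 = 1*28676 + 22063 = 50739.
  i=13: a_13=2, p_13 = 2*1897123 + 1072191 = 4866437, q_13 = 2*50739 + 28676 = 130154.
Check: 4866437^2 - 1398*130154^2 = 23682209074969 - 23682209074968 = 1, so (x, y) = (4866437, 130154) solves the equation, and by the theorem it is the least positive solution.

(x, y) = (4866437, 130154)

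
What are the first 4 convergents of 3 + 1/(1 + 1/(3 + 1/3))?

Using the convergent recurrence p_i = a_i*p_{i-1} + p_{i-2}, q_i = a_i*q_{i-1} + q_{i-2} with p_{-2}=0, p_{-1}=1, q_{-2}=1, q_{-1}=0:
  i=0: a_0=3, p_0 = 3*1 + 0 = 3, q_0 = 3*0 + 1 = 1.
  i=1: a_1=1, p_1 = 1*3 + 1 = 4, q_1 = 1*1 + 0 = 1.
  i=2: a_2=3, p_2 = 3*4 + 3 = 15, q_2 = 3*1 + 1 = 4.
  i=3: a_3=3, p_3 = 3*15 + 4 = 49, q_3 = 3*4 + 1 = 13.

3/1, 4/1, 15/4, 49/13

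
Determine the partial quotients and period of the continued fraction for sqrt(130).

Write x_i = (sqrt(130) + m_i)/d_i with (m_0, d_0) = (0, 1). a_0 = floor(sqrt(130)) = 11, since 11^2 = 121 <= 130 < 144 = 12^2.
Iterate m_{i+1} = d_i*a_i - m_i, d_{i+1} = (130 - m_{i+1}^2)/d_i, a_{i+1} = floor((a_0 + m_{i+1})/d_{i+1}):
  m_1 = 1*11 - 0 = 11, d_1 = (130 - 11^2)/1 = 9/1 = 9, a_1 = floor((11 + 11)/9) = 2.
  m_2 = 9*2 - 11 = 7, d_2 = (130 - 7^2)/9 = 81/9 = 9, a_2 = floor((11 + 7)/9) = 2.
  m_3 = 9*2 - 7 = 11, d_3 = (130 - 11^2)/9 = 9/9 = 1, a_3 = floor((11 + 11)/1) = 22.
  m_4 = 1*22 - 11 = 11, d_4 = (130 - 11^2)/1 = 9/1 = 9: (m_4, d_4) = (m_1, d_1) = (11, 9), so from here the quotients repeat a_1, ..., a_3; the period length is 3.
Hence the expansion of sqrt(130) is a_0 = 11 followed by the repeating block 2, 2, 22 (period 3).

[11; (2, 2, 22)]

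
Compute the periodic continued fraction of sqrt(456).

Write x_i = (sqrt(456) + m_i)/d_i with (m_0, d_0) = (0, 1). a_0 = floor(sqrt(456)) = 21, since 21^2 = 441 <= 456 < 484 = 22^2.
Iterate m_{i+1} = d_i*a_i - m_i, d_{i+1} = (456 - m_{i+1}^2)/d_i, a_{i+1} = floor((a_0 + m_{i+1})/d_{i+1}):
  m_1 = 1*21 - 0 = 21, d_1 = (456 - 21^2)/1 = 15/1 = 15, a_1 = floor((21 + 21)/15) = 2.
  m_2 = 15*2 - 21 = 9, d_2 = (456 - 9^2)/15 = 375/15 = 25, a_2 = floor((21 + 9)/25) = 1.
  m_3 = 25*1 - 9 = 16, d_3 = (456 - 16^2)/25 = 200/25 = 8, a_3 = floor((21 + 16)/8) = 4.
  m_4 = 8*4 - 16 = 16, d_4 = (456 - 16^2)/8 = 200/8 = 25, a_4 = floor((21 + 16)/25) = 1.
  m_5 = 25*1 - 16 = 9, d_5 = (456 - 9^2)/25 = 375/25 = 15, a_5 = floor((21 + 9)/15) = 2.
  m_6 = 15*2 - 9 = 21, d_6 = (456 - 21^2)/15 = 15/15 = 1, a_6 = floor((21 + 21)/1) = 42.
  m_7 = 1*42 - 21 = 21, d_7 = (456 - 21^2)/1 = 15/1 = 15: (m_7, d_7) = (m_1, d_1) = (21, 15), so from here the quotients repeat a_1, ..., a_6; the period length is 6.
Hence the expansion of sqrt(456) is a_0 = 21 followed by the repeating block 2, 1, 4, 1, 2, 42 (period 6).

[21; (2, 1, 4, 1, 2, 42)]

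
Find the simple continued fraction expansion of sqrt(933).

[30; (1, 1, 5, 20, 5, 1, 1, 60)]

Write x_i = (sqrt(933) + m_i)/d_i with (m_0, d_0) = (0, 1). a_0 = floor(sqrt(933)) = 30, since 30^2 = 900 <= 933 < 961 = 31^2.
Iterate m_{i+1} = d_i*a_i - m_i, d_{i+1} = (933 - m_{i+1}^2)/d_i, a_{i+1} = floor((a_0 + m_{i+1})/d_{i+1}):
  m_1 = 1*30 - 0 = 30, d_1 = (933 - 30^2)/1 = 33/1 = 33, a_1 = floor((30 + 30)/33) = 1.
  m_2 = 33*1 - 30 = 3, d_2 = (933 - 3^2)/33 = 924/33 = 28, a_2 = floor((30 + 3)/28) = 1.
  m_3 = 28*1 - 3 = 25, d_3 = (933 - 25^2)/28 = 308/28 = 11, a_3 = floor((30 + 25)/11) = 5.
  m_4 = 11*5 - 25 = 30, d_4 = (933 - 30^2)/11 = 33/11 = 3, a_4 = floor((30 + 30)/3) = 20.
  m_5 = 3*20 - 30 = 30, d_5 = (933 - 30^2)/3 = 33/3 = 11, a_5 = floor((30 + 30)/11) = 5.
  m_6 = 11*5 - 30 = 25, d_6 = (933 - 25^2)/11 = 308/11 = 28, a_6 = floor((30 + 25)/28) = 1.
  m_7 = 28*1 - 25 = 3, d_7 = (933 - 3^2)/28 = 924/28 = 33, a_7 = floor((30 + 3)/33) = 1.
  m_8 = 33*1 - 3 = 30, d_8 = (933 - 30^2)/33 = 33/33 = 1, a_8 = floor((30 + 30)/1) = 60.
  m_9 = 1*60 - 30 = 30, d_9 = (933 - 30^2)/1 = 33/1 = 33: (m_9, d_9) = (m_1, d_1) = (30, 33), so from here the quotients repeat a_1, ..., a_8; the period length is 8.
Hence the expansion of sqrt(933) is a_0 = 30 followed by the repeating block 1, 1, 5, 20, 5, 1, 1, 60 (period 8).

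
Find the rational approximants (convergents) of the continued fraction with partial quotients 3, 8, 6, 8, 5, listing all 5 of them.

Using the convergent recurrence p_i = a_i*p_{i-1} + p_{i-2}, q_i = a_i*q_{i-1} + q_{i-2} with p_{-2}=0, p_{-1}=1, q_{-2}=1, q_{-1}=0:
  i=0: a_0=3, p_0 = 3*1 + 0 = 3, q_0 = 3*0 + 1 = 1.
  i=1: a_1=8, p_1 = 8*3 + 1 = 25, q_1 = 8*1 + 0 = 8.
  i=2: a_2=6, p_2 = 6*25 + 3 = 153, q_2 = 6*8 + 1 = 49.
  i=3: a_3=8, p_3 = 8*153 + 25 = 1249, q_3 = 8*49 + 8 = 400.
  i=4: a_4=5, p_4 = 5*1249 + 153 = 6398, q_4 = 5*400 + 49 = 2049.

3/1, 25/8, 153/49, 1249/400, 6398/2049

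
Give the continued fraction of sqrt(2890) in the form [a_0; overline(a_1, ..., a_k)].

[53; overline(1, 3, 6, 1, 11, 11, 1, 6, 3, 1, 106)]

Write x_i = (sqrt(2890) + m_i)/d_i with (m_0, d_0) = (0, 1). a_0 = floor(sqrt(2890)) = 53, since 53^2 = 2809 <= 2890 < 2916 = 54^2.
Iterate m_{i+1} = d_i*a_i - m_i, d_{i+1} = (2890 - m_{i+1}^2)/d_i, a_{i+1} = floor((a_0 + m_{i+1})/d_{i+1}):
  m_1 = 1*53 - 0 = 53, d_1 = (2890 - 53^2)/1 = 81/1 = 81, a_1 = floor((53 + 53)/81) = 1.
  m_2 = 81*1 - 53 = 28, d_2 = (2890 - 28^2)/81 = 2106/81 = 26, a_2 = floor((53 + 28)/26) = 3.
  m_3 = 26*3 - 28 = 50, d_3 = (2890 - 50^2)/26 = 390/26 = 15, a_3 = floor((53 + 50)/15) = 6.
  m_4 = 15*6 - 50 = 40, d_4 = (2890 - 40^2)/15 = 1290/15 = 86, a_4 = floor((53 + 40)/86) = 1.
  m_5 = 86*1 - 40 = 46, d_5 = (2890 - 46^2)/86 = 774/86 = 9, a_5 = floor((53 + 46)/9) = 11.
  m_6 = 9*11 - 46 = 53, d_6 = (2890 - 53^2)/9 = 81/9 = 9, a_6 = floor((53 + 53)/9) = 11.
  m_7 = 9*11 - 53 = 46, d_7 = (2890 - 46^2)/9 = 774/9 = 86, a_7 = floor((53 + 46)/86) = 1.
  m_8 = 86*1 - 46 = 40, d_8 = (2890 - 40^2)/86 = 1290/86 = 15, a_8 = floor((53 + 40)/15) = 6.
  m_9 = 15*6 - 40 = 50, d_9 = (2890 - 50^2)/15 = 390/15 = 26, a_9 = floor((53 + 50)/26) = 3.
  m_10 = 26*3 - 50 = 28, d_10 = (2890 - 28^2)/26 = 2106/26 = 81, a_10 = floor((53 + 28)/81) = 1.
  m_11 = 81*1 - 28 = 53, d_11 = (2890 - 53^2)/81 = 81/81 = 1, a_11 = floor((53 + 53)/1) = 106.
  m_12 = 1*106 - 53 = 53, d_12 = (2890 - 53^2)/1 = 81/1 = 81: (m_12, d_12) = (m_1, d_1) = (53, 81), so from here the quotients repeat a_1, ..., a_11; the period length is 11.
Hence the expansion of sqrt(2890) is a_0 = 53 followed by the repeating block 1, 3, 6, 1, 11, 11, 1, 6, 3, 1, 106 (period 11).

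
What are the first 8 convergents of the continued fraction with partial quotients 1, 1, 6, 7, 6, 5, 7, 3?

1/1, 2/1, 13/7, 93/50, 571/307, 2948/1585, 21207/11402, 66569/35791

Using the convergent recurrence p_i = a_i*p_{i-1} + p_{i-2}, q_i = a_i*q_{i-1} + q_{i-2} with p_{-2}=0, p_{-1}=1, q_{-2}=1, q_{-1}=0:
  i=0: a_0=1, p_0 = 1*1 + 0 = 1, q_0 = 1*0 + 1 = 1.
  i=1: a_1=1, p_1 = 1*1 + 1 = 2, q_1 = 1*1 + 0 = 1.
  i=2: a_2=6, p_2 = 6*2 + 1 = 13, q_2 = 6*1 + 1 = 7.
  i=3: a_3=7, p_3 = 7*13 + 2 = 93, q_3 = 7*7 + 1 = 50.
  i=4: a_4=6, p_4 = 6*93 + 13 = 571, q_4 = 6*50 + 7 = 307.
  i=5: a_5=5, p_5 = 5*571 + 93 = 2948, q_5 = 5*307 + 50 = 1585.
  i=6: a_6=7, p_6 = 7*2948 + 571 = 21207, q_6 = 7*1585 + 307 = 11402.
  i=7: a_7=3, p_7 = 3*21207 + 2948 = 66569, q_7 = 3*11402 + 1585 = 35791.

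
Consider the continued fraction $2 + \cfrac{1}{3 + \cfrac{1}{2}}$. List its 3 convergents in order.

2/1, 7/3, 16/7

Using the convergent recurrence p_i = a_i*p_{i-1} + p_{i-2}, q_i = a_i*q_{i-1} + q_{i-2} with p_{-2}=0, p_{-1}=1, q_{-2}=1, q_{-1}=0:
  i=0: a_0=2, p_0 = 2*1 + 0 = 2, q_0 = 2*0 + 1 = 1.
  i=1: a_1=3, p_1 = 3*2 + 1 = 7, q_1 = 3*1 + 0 = 3.
  i=2: a_2=2, p_2 = 2*7 + 2 = 16, q_2 = 2*3 + 1 = 7.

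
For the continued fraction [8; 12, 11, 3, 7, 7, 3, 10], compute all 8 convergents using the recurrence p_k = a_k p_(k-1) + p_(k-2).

Using the convergent recurrence p_i = a_i*p_{i-1} + p_{i-2}, q_i = a_i*q_{i-1} + q_{i-2} with p_{-2}=0, p_{-1}=1, q_{-2}=1, q_{-1}=0:
  i=0: a_0=8, p_0 = 8*1 + 0 = 8, q_0 = 8*0 + 1 = 1.
  i=1: a_1=12, p_1 = 12*8 + 1 = 97, q_1 = 12*1 + 0 = 12.
  i=2: a_2=11, p_2 = 11*97 + 8 = 1075, q_2 = 11*12 + 1 = 133.
  i=3: a_3=3, p_3 = 3*1075 + 97 = 3322, q_3 = 3*133 + 12 = 411.
  i=4: a_4=7, p_4 = 7*3322 + 1075 = 24329, q_4 = 7*411 + 133 = 3010.
  i=5: a_5=7, p_5 = 7*24329 + 3322 = 173625, q_5 = 7*3010 + 411 = 21481.
  i=6: a_6=3, p_6 = 3*173625 + 24329 = 545204, q_6 = 3*21481 + 3010 = 67453.
  i=7: a_7=10, p_7 = 10*545204 + 173625 = 5625665, q_7 = 10*67453 + 21481 = 696011.

8/1, 97/12, 1075/133, 3322/411, 24329/3010, 173625/21481, 545204/67453, 5625665/696011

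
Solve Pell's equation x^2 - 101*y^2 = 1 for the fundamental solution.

First expand sqrt(101) as a continued fraction. With x_i = (sqrt(101) + m_i)/d_i and (m_0, d_0) = (0, 1): a_0 = floor(sqrt(101)) = 10, since 10^2 = 100 <= 101 < 121 = 11^2.
Iterate m_{i+1} = d_i*a_i - m_i, d_{i+1} = (101 - m_{i+1}^2)/d_i, a_{i+1} = floor((a_0 + m_{i+1})/d_{i+1}):
  m_1 = 1*10 - 0 = 10, d_1 = (101 - 10^2)/1 = 1/1 = 1, a_1 = floor((10 + 10)/1) = 20.
  m_2 = 1*20 - 10 = 10, d_2 = (101 - 10^2)/1 = 1/1 = 1: (m_2, d_2) = (m_1, d_1) = (10, 1), so from here the quotient a_1 repeats; the period length is 1.
So sqrt(101) = [10; (20)] with period length k = 1.
k is odd, so (p_{k-1}, q_{k-1}) only solves x^2 - 101y^2 = -1 and the fundamental solution of x^2 - 101y^2 = 1 is (p_{2k-1}, q_{2k-1}) = (p_1, q_1); compute convergents through index 1, running through the period twice.
Convergents (p_i = a_i*p_{i-1} + p_{i-2}, q_i = a_i*q_{i-1} + q_{i-2} with p_{-2}=0, p_{-1}=1, q_{-2}=1, q_{-1}=0):
  i=0: a_0=10, p_0 = 10*1 + 0 = 10, q_0 = 10*0 + 1 = 1.
  i=1: a_1=20, p_1 = 20*10 + 1 = 201, q_1 = 20*1 + 0 = 20.
Indeed p_0^2 - 101*q_0^2 = 100 - 101 = -1, not +1.
Check: 201^2 - 101*20^2 = 40401 - 40400 = 1, so (x, y) = (201, 20) solves the equation, and by the theorem it is the least positive solution.

(x, y) = (201, 20)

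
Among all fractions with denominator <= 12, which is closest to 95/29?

Expand x = 95/29 as a continued fraction with the Euclidean algorithm:
  95 = 3*29 + 8, so a_0 = 3.
  29 = 3*8 + 5, so a_1 = 3.
  8 = 1*5 + 3, so a_2 = 1.
  5 = 1*3 + 2, so a_3 = 1.
  3 = 1*2 + 1, so a_4 = 1.
  2 = 2*1 + 0, so a_5 = 2.
so x = [3; 3, 1, 1, 1, 2].
Convergents (p_i = a_i*p_{i-1} + p_{i-2}, q_i = a_i*q_{i-1} + q_{i-2} with p_{-2}=0, p_{-1}=1, q_{-2}=1, q_{-1}=0), until the denominator exceeds 12:
  i=0: a_0=3, p_0 = 3*1 + 0 = 3, q_0 = 3*0 + 1 = 1.
  i=1: a_1=3, p_1 = 3*3 + 1 = 10, q_1 = 3*1 + 0 = 3.
  i=2: a_2=1, p_2 = 1*10 + 3 = 13, q_2 = 1*3 + 1 = 4.
  i=3: a_3=1, p_3 = 1*13 + 10 = 23, q_3 = 1*4 + 3 = 7.
  i=4: a_4=1, p_4 = 1*23 + 13 = 36, q_4 = 1*7 + 4 = 11.
  i=5: a_5=2, p_5 = 2*36 + 23 = 95, q_5 = 2*11 + 7 = 29.
q_5 = 29 > 12, so the last convergent with denominator <= 12 is p_4/q_4 = 36/11.
The closest fraction with denominator <= 12 is either p_4/q_4 or the intermediate fraction (k*p_4 + p_3)/(k*q_4 + q_3) with the largest k >= 1 whose denominator stays <= 12; these approach x as k grows, and every other convergent or intermediate fraction in range is farther away.
Largest k: floor((12 - q_3)/q_4) = floor((12 - 7)/11) = 0.
Since k = 0, no intermediate fraction beyond p_4/q_4 has denominator <= 12, so the convergent 36/11 is the closest (its error is |95*11 - 36*29|/(29*11) = 1/319).

36/11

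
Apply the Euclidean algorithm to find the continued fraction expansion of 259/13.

Run the Euclidean algorithm on 259 and 13; the successive quotients are the partial quotients a_0, a_1, ... (each step inverts the fractional part left over by the previous one):
  259 = 19*13 + 12, so a_0 = 19.
  13 = 1*12 + 1, so a_1 = 1.
  12 = 12*1 + 0, so a_2 = 12.
The remainder reaches 0 after 3 divisions, so the expansion has 3 partial quotients, read off in order.

[19; 1, 12]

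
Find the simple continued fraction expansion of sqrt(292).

Write x_i = (sqrt(292) + m_i)/d_i with (m_0, d_0) = (0, 1). a_0 = floor(sqrt(292)) = 17, since 17^2 = 289 <= 292 < 324 = 18^2.
Iterate m_{i+1} = d_i*a_i - m_i, d_{i+1} = (292 - m_{i+1}^2)/d_i, a_{i+1} = floor((a_0 + m_{i+1})/d_{i+1}):
  m_1 = 1*17 - 0 = 17, d_1 = (292 - 17^2)/1 = 3/1 = 3, a_1 = floor((17 + 17)/3) = 11.
  m_2 = 3*11 - 17 = 16, d_2 = (292 - 16^2)/3 = 36/3 = 12, a_2 = floor((17 + 16)/12) = 2.
  m_3 = 12*2 - 16 = 8, d_3 = (292 - 8^2)/12 = 228/12 = 19, a_3 = floor((17 + 8)/19) = 1.
  m_4 = 19*1 - 8 = 11, d_4 = (292 - 11^2)/19 = 171/19 = 9, a_4 = floor((17 + 11)/9) = 3.
  m_5 = 9*3 - 11 = 16, d_5 = (292 - 16^2)/9 = 36/9 = 4, a_5 = floor((17 + 16)/4) = 8.
  m_6 = 4*8 - 16 = 16, d_6 = (292 - 16^2)/4 = 36/4 = 9, a_6 = floor((17 + 16)/9) = 3.
  m_7 = 9*3 - 16 = 11, d_7 = (292 - 11^2)/9 = 171/9 = 19, a_7 = floor((17 + 11)/19) = 1.
  m_8 = 19*1 - 11 = 8, d_8 = (292 - 8^2)/19 = 228/19 = 12, a_8 = floor((17 + 8)/12) = 2.
  m_9 = 12*2 - 8 = 16, d_9 = (292 - 16^2)/12 = 36/12 = 3, a_9 = floor((17 + 16)/3) = 11.
  m_10 = 3*11 - 16 = 17, d_10 = (292 - 17^2)/3 = 3/3 = 1, a_10 = floor((17 + 17)/1) = 34.
  m_11 = 1*34 - 17 = 17, d_11 = (292 - 17^2)/1 = 3/1 = 3: (m_11, d_11) = (m_1, d_1) = (17, 3), so from here the quotients repeat a_1, ..., a_10; the period length is 10.
Hence the expansion of sqrt(292) is a_0 = 17 followed by the repeating block 11, 2, 1, 3, 8, 3, 1, 2, 11, 34 (period 10).

[17; (11, 2, 1, 3, 8, 3, 1, 2, 11, 34)]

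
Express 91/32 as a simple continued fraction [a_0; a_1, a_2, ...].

[2; 1, 5, 2, 2]

Run the Euclidean algorithm on 91 and 32; the successive quotients are the partial quotients a_0, a_1, ... (each step inverts the fractional part left over by the previous one):
  91 = 2*32 + 27, so a_0 = 2.
  32 = 1*27 + 5, so a_1 = 1.
  27 = 5*5 + 2, so a_2 = 5.
  5 = 2*2 + 1, so a_3 = 2.
  2 = 2*1 + 0, so a_4 = 2.
The remainder reaches 0 after 5 divisions, so the expansion has 5 partial quotients, read off in order.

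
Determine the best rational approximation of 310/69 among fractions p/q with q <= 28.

9/2

Expand x = 310/69 as a continued fraction with the Euclidean algorithm:
  310 = 4*69 + 34, so a_0 = 4.
  69 = 2*34 + 1, so a_1 = 2.
  34 = 34*1 + 0, so a_2 = 34.
so x = [4; 2, 34].
Convergents (p_i = a_i*p_{i-1} + p_{i-2}, q_i = a_i*q_{i-1} + q_{i-2} with p_{-2}=0, p_{-1}=1, q_{-2}=1, q_{-1}=0), until the denominator exceeds 28:
  i=0: a_0=4, p_0 = 4*1 + 0 = 4, q_0 = 4*0 + 1 = 1.
  i=1: a_1=2, p_1 = 2*4 + 1 = 9, q_1 = 2*1 + 0 = 2.
  i=2: a_2=34, p_2 = 34*9 + 4 = 310, q_2 = 34*2 + 1 = 69.
q_2 = 69 > 28, so the last convergent with denominator <= 28 is p_1/q_1 = 9/2.
The closest fraction with denominator <= 28 is either p_1/q_1 or the intermediate fraction (k*p_1 + p_0)/(k*q_1 + q_0) with the largest k >= 1 whose denominator stays <= 28; these approach x as k grows, and every other convergent or intermediate fraction in range is farther away.
Largest k: floor((28 - q_0)/q_1) = floor((28 - 1)/2) = 13.
That gives (13*9 + 4)/(13*2 + 1) = 121/27.
Compare the errors: |x - 9/2| = |310*2 - 9*69|/(69*2) = 1/138, and |x - 121/27| = |310*27 - 121*69|/(69*27) = 21/1863.
Cross-multiplying, 1*1863 = 1863 < 2898 = 21*138, so 1/138 is smaller: the convergent 9/2 is closer to x than 121/27.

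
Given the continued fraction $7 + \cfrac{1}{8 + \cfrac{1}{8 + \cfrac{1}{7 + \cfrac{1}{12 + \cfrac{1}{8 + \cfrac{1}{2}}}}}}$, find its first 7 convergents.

7/1, 57/8, 463/65, 3298/463, 40039/5621, 323610/45431, 687259/96483

Using the convergent recurrence p_i = a_i*p_{i-1} + p_{i-2}, q_i = a_i*q_{i-1} + q_{i-2} with p_{-2}=0, p_{-1}=1, q_{-2}=1, q_{-1}=0:
  i=0: a_0=7, p_0 = 7*1 + 0 = 7, q_0 = 7*0 + 1 = 1.
  i=1: a_1=8, p_1 = 8*7 + 1 = 57, q_1 = 8*1 + 0 = 8.
  i=2: a_2=8, p_2 = 8*57 + 7 = 463, q_2 = 8*8 + 1 = 65.
  i=3: a_3=7, p_3 = 7*463 + 57 = 3298, q_3 = 7*65 + 8 = 463.
  i=4: a_4=12, p_4 = 12*3298 + 463 = 40039, q_4 = 12*463 + 65 = 5621.
  i=5: a_5=8, p_5 = 8*40039 + 3298 = 323610, q_5 = 8*5621 + 463 = 45431.
  i=6: a_6=2, p_6 = 2*323610 + 40039 = 687259, q_6 = 2*45431 + 5621 = 96483.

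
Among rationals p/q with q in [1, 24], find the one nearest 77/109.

Expand x = 77/109 as a continued fraction with the Euclidean algorithm:
  77 = 0*109 + 77, so a_0 = 0.
  109 = 1*77 + 32, so a_1 = 1.
  77 = 2*32 + 13, so a_2 = 2.
  32 = 2*13 + 6, so a_3 = 2.
  13 = 2*6 + 1, so a_4 = 2.
  6 = 6*1 + 0, so a_5 = 6.
so x = [0; 1, 2, 2, 2, 6].
Convergents (p_i = a_i*p_{i-1} + p_{i-2}, q_i = a_i*q_{i-1} + q_{i-2} with p_{-2}=0, p_{-1}=1, q_{-2}=1, q_{-1}=0), until the denominator exceeds 24:
  i=0: a_0=0, p_0 = 0*1 + 0 = 0, q_0 = 0*0 + 1 = 1.
  i=1: a_1=1, p_1 = 1*0 + 1 = 1, q_1 = 1*1 + 0 = 1.
  i=2: a_2=2, p_2 = 2*1 + 0 = 2, q_2 = 2*1 + 1 = 3.
  i=3: a_3=2, p_3 = 2*2 + 1 = 5, q_3 = 2*3 + 1 = 7.
  i=4: a_4=2, p_4 = 2*5 + 2 = 12, q_4 = 2*7 + 3 = 17.
  i=5: a_5=6, p_5 = 6*12 + 5 = 77, q_5 = 6*17 + 7 = 109.
q_5 = 109 > 24, so the last convergent with denominator <= 24 is p_4/q_4 = 12/17.
The closest fraction with denominator <= 24 is either p_4/q_4 or the intermediate fraction (k*p_4 + p_3)/(k*q_4 + q_3) with the largest k >= 1 whose denominator stays <= 24; these approach x as k grows, and every other convergent or intermediate fraction in range is farther away.
Largest k: floor((24 - q_3)/q_4) = floor((24 - 7)/17) = 1.
That gives (1*12 + 5)/(1*17 + 7) = 17/24.
Compare the errors: |x - 12/17| = |77*17 - 12*109|/(109*17) = 1/1853, and |x - 17/24| = |77*24 - 17*109|/(109*24) = 5/2616.
Cross-multiplying, 1*2616 = 2616 < 9265 = 5*1853, so 1/1853 is smaller: the convergent 12/17 is closer to x than 17/24.

12/17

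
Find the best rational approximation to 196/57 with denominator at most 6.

17/5

Expand x = 196/57 as a continued fraction with the Euclidean algorithm:
  196 = 3*57 + 25, so a_0 = 3.
  57 = 2*25 + 7, so a_1 = 2.
  25 = 3*7 + 4, so a_2 = 3.
  7 = 1*4 + 3, so a_3 = 1.
  4 = 1*3 + 1, so a_4 = 1.
  3 = 3*1 + 0, so a_5 = 3.
so x = [3; 2, 3, 1, 1, 3].
Convergents (p_i = a_i*p_{i-1} + p_{i-2}, q_i = a_i*q_{i-1} + q_{i-2} with p_{-2}=0, p_{-1}=1, q_{-2}=1, q_{-1}=0), until the denominator exceeds 6:
  i=0: a_0=3, p_0 = 3*1 + 0 = 3, q_0 = 3*0 + 1 = 1.
  i=1: a_1=2, p_1 = 2*3 + 1 = 7, q_1 = 2*1 + 0 = 2.
  i=2: a_2=3, p_2 = 3*7 + 3 = 24, q_2 = 3*2 + 1 = 7.
q_2 = 7 > 6, so the last convergent with denominator <= 6 is p_1/q_1 = 7/2.
The closest fraction with denominator <= 6 is either p_1/q_1 or the intermediate fraction (k*p_1 + p_0)/(k*q_1 + q_0) with the largest k >= 1 whose denominator stays <= 6; these approach x as k grows, and every other convergent or intermediate fraction in range is farther away.
Largest k: floor((6 - q_0)/q_1) = floor((6 - 1)/2) = 2.
That gives (2*7 + 3)/(2*2 + 1) = 17/5.
Compare the errors: |x - 7/2| = |196*2 - 7*57|/(57*2) = 7/114, and |x - 17/5| = |196*5 - 17*57|/(57*5) = 11/285.
Cross-multiplying, 11*114 = 1254 < 1995 = 7*285, so 11/285 is smaller: the intermediate fraction 17/5 is closer to x than 7/2.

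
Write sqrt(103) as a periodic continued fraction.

Write x_i = (sqrt(103) + m_i)/d_i with (m_0, d_0) = (0, 1). a_0 = floor(sqrt(103)) = 10, since 10^2 = 100 <= 103 < 121 = 11^2.
Iterate m_{i+1} = d_i*a_i - m_i, d_{i+1} = (103 - m_{i+1}^2)/d_i, a_{i+1} = floor((a_0 + m_{i+1})/d_{i+1}):
  m_1 = 1*10 - 0 = 10, d_1 = (103 - 10^2)/1 = 3/1 = 3, a_1 = floor((10 + 10)/3) = 6.
  m_2 = 3*6 - 10 = 8, d_2 = (103 - 8^2)/3 = 39/3 = 13, a_2 = floor((10 + 8)/13) = 1.
  m_3 = 13*1 - 8 = 5, d_3 = (103 - 5^2)/13 = 78/13 = 6, a_3 = floor((10 + 5)/6) = 2.
  m_4 = 6*2 - 5 = 7, d_4 = (103 - 7^2)/6 = 54/6 = 9, a_4 = floor((10 + 7)/9) = 1.
  m_5 = 9*1 - 7 = 2, d_5 = (103 - 2^2)/9 = 99/9 = 11, a_5 = floor((10 + 2)/11) = 1.
  m_6 = 11*1 - 2 = 9, d_6 = (103 - 9^2)/11 = 22/11 = 2, a_6 = floor((10 + 9)/2) = 9.
  m_7 = 2*9 - 9 = 9, d_7 = (103 - 9^2)/2 = 22/2 = 11, a_7 = floor((10 + 9)/11) = 1.
  m_8 = 11*1 - 9 = 2, d_8 = (103 - 2^2)/11 = 99/11 = 9, a_8 = floor((10 + 2)/9) = 1.
  m_9 = 9*1 - 2 = 7, d_9 = (103 - 7^2)/9 = 54/9 = 6, a_9 = floor((10 + 7)/6) = 2.
  m_10 = 6*2 - 7 = 5, d_10 = (103 - 5^2)/6 = 78/6 = 13, a_10 = floor((10 + 5)/13) = 1.
  m_11 = 13*1 - 5 = 8, d_11 = (103 - 8^2)/13 = 39/13 = 3, a_11 = floor((10 + 8)/3) = 6.
  m_12 = 3*6 - 8 = 10, d_12 = (103 - 10^2)/3 = 3/3 = 1, a_12 = floor((10 + 10)/1) = 20.
  m_13 = 1*20 - 10 = 10, d_13 = (103 - 10^2)/1 = 3/1 = 3: (m_13, d_13) = (m_1, d_1) = (10, 3), so from here the quotients repeat a_1, ..., a_12; the period length is 12.
Hence the expansion of sqrt(103) is a_0 = 10 followed by the repeating block 6, 1, 2, 1, 1, 9, 1, 1, 2, 1, 6, 20 (period 12).

[10; (6, 1, 2, 1, 1, 9, 1, 1, 2, 1, 6, 20)]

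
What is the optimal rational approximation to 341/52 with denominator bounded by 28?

59/9

Expand x = 341/52 as a continued fraction with the Euclidean algorithm:
  341 = 6*52 + 29, so a_0 = 6.
  52 = 1*29 + 23, so a_1 = 1.
  29 = 1*23 + 6, so a_2 = 1.
  23 = 3*6 + 5, so a_3 = 3.
  6 = 1*5 + 1, so a_4 = 1.
  5 = 5*1 + 0, so a_5 = 5.
so x = [6; 1, 1, 3, 1, 5].
Convergents (p_i = a_i*p_{i-1} + p_{i-2}, q_i = a_i*q_{i-1} + q_{i-2} with p_{-2}=0, p_{-1}=1, q_{-2}=1, q_{-1}=0), until the denominator exceeds 28:
  i=0: a_0=6, p_0 = 6*1 + 0 = 6, q_0 = 6*0 + 1 = 1.
  i=1: a_1=1, p_1 = 1*6 + 1 = 7, q_1 = 1*1 + 0 = 1.
  i=2: a_2=1, p_2 = 1*7 + 6 = 13, q_2 = 1*1 + 1 = 2.
  i=3: a_3=3, p_3 = 3*13 + 7 = 46, q_3 = 3*2 + 1 = 7.
  i=4: a_4=1, p_4 = 1*46 + 13 = 59, q_4 = 1*7 + 2 = 9.
  i=5: a_5=5, p_5 = 5*59 + 46 = 341, q_5 = 5*9 + 7 = 52.
q_5 = 52 > 28, so the last convergent with denominator <= 28 is p_4/q_4 = 59/9.
The closest fraction with denominator <= 28 is either p_4/q_4 or the intermediate fraction (k*p_4 + p_3)/(k*q_4 + q_3) with the largest k >= 1 whose denominator stays <= 28; these approach x as k grows, and every other convergent or intermediate fraction in range is farther away.
Largest k: floor((28 - q_3)/q_4) = floor((28 - 7)/9) = 2.
That gives (2*59 + 46)/(2*9 + 7) = 164/25.
Compare the errors: |x - 59/9| = |341*9 - 59*52|/(52*9) = 1/468, and |x - 164/25| = |341*25 - 164*52|/(52*25) = 3/1300.
Cross-multiplying, 1*1300 = 1300 < 1404 = 3*468, so 1/468 is smaller: the convergent 59/9 is closer to x than 164/25.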